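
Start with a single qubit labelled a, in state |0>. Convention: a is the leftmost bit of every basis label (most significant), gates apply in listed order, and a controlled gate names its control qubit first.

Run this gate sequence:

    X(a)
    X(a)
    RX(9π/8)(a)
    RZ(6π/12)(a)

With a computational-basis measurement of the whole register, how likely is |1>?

A full measurement returns |1> with probability sin(7*pi/16)**2. Key observation: steps 1-2 multiply out to the identity, so the circuit reduces to the remaining gates.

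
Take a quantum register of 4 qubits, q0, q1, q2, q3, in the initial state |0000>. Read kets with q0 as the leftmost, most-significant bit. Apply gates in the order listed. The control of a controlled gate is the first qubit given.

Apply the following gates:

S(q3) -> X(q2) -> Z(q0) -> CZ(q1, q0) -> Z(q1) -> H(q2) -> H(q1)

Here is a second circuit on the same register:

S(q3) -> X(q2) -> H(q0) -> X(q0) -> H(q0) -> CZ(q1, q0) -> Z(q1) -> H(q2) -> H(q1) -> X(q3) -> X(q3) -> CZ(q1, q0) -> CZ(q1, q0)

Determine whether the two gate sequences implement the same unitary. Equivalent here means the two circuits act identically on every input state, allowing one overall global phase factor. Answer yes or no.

Yes — the two circuits implement the same unitary up to a global phase.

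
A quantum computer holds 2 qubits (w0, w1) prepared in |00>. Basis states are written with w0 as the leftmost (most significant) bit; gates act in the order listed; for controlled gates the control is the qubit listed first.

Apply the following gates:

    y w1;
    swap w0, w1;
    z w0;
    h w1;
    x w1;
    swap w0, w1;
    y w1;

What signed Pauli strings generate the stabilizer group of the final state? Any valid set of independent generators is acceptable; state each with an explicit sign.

One valid set of independent stabilizer generators is +XI, +IZ (any independent generating set of the same group is equally correct).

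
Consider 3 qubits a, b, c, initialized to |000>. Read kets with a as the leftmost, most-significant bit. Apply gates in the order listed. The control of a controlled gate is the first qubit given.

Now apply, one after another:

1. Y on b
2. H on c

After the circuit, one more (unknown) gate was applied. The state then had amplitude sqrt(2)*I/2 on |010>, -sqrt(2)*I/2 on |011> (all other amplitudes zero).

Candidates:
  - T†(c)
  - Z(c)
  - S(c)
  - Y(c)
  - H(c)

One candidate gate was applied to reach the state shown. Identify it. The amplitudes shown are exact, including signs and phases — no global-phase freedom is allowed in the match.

The applied gate was Z(c).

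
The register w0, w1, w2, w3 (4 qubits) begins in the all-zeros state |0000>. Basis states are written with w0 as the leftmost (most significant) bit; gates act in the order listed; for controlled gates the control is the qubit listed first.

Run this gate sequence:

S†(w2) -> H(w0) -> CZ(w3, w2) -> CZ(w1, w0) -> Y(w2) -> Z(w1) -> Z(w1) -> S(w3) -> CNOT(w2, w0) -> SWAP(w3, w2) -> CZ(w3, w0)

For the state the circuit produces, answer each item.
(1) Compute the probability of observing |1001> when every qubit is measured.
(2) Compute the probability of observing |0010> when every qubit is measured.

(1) Outcome |1001> occurs with probability 1/2.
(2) A full measurement returns |0010> with probability 0.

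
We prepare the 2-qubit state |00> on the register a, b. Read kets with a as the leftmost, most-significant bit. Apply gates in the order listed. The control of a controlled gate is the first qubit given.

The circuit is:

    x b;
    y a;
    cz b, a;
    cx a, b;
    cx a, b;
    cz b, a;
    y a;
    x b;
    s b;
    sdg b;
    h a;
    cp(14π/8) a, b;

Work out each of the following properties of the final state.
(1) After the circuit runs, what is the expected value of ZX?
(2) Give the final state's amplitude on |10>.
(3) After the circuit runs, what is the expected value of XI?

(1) In the final state, ZX has expectation 0.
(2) The final state's coefficient on |10> equals sqrt(2)/2.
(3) The expectation value of XI is 1.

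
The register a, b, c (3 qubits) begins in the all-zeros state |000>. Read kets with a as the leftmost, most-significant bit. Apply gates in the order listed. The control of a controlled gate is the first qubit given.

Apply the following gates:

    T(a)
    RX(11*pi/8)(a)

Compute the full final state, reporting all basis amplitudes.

After the circuit, the state carries amplitude -cos(5*pi/16) on |000>, -I*sin(5*pi/16) on |100>, and 0 on every other basis state.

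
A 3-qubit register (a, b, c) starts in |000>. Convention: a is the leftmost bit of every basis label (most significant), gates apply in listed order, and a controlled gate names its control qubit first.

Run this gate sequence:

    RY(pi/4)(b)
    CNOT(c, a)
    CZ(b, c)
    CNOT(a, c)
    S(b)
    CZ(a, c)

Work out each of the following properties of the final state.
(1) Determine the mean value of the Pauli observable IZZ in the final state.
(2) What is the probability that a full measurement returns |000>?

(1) The expectation value of IZZ is sqrt(2)/2.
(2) The probability of measuring |000> is sqrt(2)/4 + 1/2.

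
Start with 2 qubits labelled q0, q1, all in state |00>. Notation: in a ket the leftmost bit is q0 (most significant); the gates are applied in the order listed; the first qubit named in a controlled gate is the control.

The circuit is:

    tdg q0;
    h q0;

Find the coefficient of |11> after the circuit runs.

The amplitude on |11> is 0.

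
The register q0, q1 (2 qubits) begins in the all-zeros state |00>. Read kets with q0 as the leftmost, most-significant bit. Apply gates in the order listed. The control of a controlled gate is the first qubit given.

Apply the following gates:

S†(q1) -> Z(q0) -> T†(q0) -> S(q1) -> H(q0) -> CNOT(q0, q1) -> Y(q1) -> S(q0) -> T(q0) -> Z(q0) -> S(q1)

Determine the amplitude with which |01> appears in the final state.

The amplitude on |01> is -sqrt(2)/2.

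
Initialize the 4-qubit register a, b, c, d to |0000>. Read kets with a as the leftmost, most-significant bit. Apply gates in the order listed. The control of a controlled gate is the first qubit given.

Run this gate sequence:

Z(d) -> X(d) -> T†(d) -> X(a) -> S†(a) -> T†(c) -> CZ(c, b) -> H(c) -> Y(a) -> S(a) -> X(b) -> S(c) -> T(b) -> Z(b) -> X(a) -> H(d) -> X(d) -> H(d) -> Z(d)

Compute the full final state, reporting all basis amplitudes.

The resulting statevector has amplitude sqrt(2)/2 on |1101>, sqrt(2)*I/2 on |1111>, and 0 on every other basis state. Key observation: the block from step 16 through step 19 cancels to the identity and can be dropped.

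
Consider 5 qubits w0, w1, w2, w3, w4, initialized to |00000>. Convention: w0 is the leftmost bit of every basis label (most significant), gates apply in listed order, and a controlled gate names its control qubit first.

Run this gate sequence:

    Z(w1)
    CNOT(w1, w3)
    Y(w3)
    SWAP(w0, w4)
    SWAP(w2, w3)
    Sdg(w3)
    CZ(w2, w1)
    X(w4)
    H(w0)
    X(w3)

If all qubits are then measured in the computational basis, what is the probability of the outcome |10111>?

A full measurement returns |10111> with probability 1/2.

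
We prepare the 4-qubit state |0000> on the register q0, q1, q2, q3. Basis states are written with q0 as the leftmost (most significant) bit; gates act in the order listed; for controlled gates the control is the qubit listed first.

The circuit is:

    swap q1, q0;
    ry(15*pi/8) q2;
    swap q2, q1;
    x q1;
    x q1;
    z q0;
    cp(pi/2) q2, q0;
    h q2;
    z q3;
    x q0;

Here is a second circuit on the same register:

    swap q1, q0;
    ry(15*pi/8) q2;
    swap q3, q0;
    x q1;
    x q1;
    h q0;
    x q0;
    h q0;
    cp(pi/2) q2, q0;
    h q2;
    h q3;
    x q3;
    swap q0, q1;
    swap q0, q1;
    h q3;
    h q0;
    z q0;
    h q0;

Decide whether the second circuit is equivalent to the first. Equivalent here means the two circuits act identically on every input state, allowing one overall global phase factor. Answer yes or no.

No: there is an input state on which the two circuits produce genuinely different outputs (not merely differing by a phase).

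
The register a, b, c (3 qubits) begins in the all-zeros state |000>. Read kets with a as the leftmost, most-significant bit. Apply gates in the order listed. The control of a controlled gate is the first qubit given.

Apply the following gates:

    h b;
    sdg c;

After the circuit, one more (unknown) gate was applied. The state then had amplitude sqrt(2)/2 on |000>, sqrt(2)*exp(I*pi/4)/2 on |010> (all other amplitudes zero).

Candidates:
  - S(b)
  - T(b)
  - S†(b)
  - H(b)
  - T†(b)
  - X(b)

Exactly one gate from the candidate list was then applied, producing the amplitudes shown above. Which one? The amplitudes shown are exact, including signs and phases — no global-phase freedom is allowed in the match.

It was T(b) that produced the state shown.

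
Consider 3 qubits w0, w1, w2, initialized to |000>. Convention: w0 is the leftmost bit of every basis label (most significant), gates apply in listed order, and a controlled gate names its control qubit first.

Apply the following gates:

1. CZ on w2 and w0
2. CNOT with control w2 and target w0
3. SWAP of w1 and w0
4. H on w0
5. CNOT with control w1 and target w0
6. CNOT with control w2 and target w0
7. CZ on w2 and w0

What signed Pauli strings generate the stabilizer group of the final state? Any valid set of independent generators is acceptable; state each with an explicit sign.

One valid set of independent stabilizer generators is +XII, +IZI, +IIZ (any independent generating set of the same group is equally correct).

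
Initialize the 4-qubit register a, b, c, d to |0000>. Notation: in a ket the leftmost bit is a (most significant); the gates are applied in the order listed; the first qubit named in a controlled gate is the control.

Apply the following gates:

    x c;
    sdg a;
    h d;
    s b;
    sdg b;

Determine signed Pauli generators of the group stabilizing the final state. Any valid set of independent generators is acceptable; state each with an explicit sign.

The final state is stabilized by the group generated by +IIIX, +ZIII, +IZII, -IIZI; other independent generating sets are equally valid. Key observation: the block from step 4 through step 5 cancels to the identity and can be dropped.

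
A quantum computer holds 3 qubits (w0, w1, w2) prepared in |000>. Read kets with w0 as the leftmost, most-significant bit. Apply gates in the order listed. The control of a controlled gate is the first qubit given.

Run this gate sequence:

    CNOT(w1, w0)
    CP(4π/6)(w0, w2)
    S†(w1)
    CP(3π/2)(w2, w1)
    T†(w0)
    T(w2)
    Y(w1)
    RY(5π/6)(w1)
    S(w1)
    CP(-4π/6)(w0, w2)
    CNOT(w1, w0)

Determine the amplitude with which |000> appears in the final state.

The final state's coefficient on |000> equals I*(-sqrt(6) - sqrt(2))/4.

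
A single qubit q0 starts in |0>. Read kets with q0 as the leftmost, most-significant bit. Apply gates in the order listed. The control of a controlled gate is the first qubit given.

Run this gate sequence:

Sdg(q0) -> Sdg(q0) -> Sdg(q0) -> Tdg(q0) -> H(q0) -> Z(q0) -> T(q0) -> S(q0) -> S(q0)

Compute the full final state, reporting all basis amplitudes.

After the circuit, the state carries amplitude sqrt(2)/2 on |0>, sqrt(2)*exp(I*pi/4)/2 on |1>.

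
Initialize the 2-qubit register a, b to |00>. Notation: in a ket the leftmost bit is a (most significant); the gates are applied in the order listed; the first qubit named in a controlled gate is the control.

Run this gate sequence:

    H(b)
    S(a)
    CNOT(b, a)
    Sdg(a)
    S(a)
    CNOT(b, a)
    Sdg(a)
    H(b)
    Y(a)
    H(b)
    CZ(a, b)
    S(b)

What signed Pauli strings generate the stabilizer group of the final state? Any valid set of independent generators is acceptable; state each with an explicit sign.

The stabilizer group can be generated by -IY, -ZI, among other valid generating sets.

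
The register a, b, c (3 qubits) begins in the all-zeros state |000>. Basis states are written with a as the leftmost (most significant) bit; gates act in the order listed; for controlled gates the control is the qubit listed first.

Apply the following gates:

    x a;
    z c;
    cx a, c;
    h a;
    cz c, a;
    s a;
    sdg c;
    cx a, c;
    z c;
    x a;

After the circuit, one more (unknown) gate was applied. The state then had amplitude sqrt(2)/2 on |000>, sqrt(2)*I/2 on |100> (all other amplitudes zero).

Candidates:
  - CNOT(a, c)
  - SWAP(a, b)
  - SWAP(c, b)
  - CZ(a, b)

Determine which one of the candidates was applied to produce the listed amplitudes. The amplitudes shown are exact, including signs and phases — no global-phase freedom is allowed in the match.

The unique candidate consistent with the amplitudes is CNOT(a, c).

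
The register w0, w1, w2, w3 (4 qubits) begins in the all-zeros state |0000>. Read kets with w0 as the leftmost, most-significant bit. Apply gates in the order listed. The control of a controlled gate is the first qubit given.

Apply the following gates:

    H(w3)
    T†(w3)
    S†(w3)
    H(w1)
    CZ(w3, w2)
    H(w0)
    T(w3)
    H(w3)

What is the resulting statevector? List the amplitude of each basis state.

The final amplitudes are 1/4 - I/4 on |0000>, 1/4 + I/4 on |0001>, 0 on |0010>, 0 on |0011>, 1/4 - I/4 on |0100>, 1/4 + I/4 on |0101>, 0 on |0110>, 0 on |0111>, 1/4 - I/4 on |1000>, 1/4 + I/4 on |1001>, 0 on |1010>, 0 on |1011>, 1/4 - I/4 on |1100>, 1/4 + I/4 on |1101>, 0 on |1110>, 0 on |1111>.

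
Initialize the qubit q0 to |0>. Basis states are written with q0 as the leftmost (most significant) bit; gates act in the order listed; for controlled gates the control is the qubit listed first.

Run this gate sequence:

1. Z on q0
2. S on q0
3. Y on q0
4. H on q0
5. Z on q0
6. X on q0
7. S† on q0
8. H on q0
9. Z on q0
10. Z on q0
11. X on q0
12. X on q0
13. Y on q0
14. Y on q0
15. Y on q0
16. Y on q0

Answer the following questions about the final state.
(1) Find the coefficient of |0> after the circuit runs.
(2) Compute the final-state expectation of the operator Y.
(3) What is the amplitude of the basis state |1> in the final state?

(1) The amplitude on |0> is 1/2 + I/2.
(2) The observable Y averages to 1.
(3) The amplitude on |1> is -1/2 + I/2.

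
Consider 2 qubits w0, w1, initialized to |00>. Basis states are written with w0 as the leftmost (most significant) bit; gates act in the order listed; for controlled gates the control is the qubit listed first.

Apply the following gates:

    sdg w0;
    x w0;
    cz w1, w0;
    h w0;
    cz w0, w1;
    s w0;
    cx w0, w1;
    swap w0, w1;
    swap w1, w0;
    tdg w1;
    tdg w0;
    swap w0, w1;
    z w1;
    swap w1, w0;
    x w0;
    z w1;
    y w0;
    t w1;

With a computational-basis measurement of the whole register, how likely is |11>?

Outcome |11> occurs with probability 1/2.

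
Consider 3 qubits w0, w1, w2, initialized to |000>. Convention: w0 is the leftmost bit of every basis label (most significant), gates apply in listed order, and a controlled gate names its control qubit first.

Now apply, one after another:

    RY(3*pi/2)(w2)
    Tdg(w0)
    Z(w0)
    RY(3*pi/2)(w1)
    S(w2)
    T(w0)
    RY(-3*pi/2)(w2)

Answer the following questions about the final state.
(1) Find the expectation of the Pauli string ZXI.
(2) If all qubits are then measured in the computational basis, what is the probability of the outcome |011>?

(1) The observable ZXI averages to -1.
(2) The probability of measuring |011> is 1/4.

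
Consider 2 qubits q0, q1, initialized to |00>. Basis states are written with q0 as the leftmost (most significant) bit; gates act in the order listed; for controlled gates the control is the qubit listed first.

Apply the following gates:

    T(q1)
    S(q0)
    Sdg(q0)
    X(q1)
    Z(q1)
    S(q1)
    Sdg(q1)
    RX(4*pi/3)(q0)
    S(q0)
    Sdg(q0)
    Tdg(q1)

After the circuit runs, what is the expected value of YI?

The expectation value of YI is sqrt(3)/2.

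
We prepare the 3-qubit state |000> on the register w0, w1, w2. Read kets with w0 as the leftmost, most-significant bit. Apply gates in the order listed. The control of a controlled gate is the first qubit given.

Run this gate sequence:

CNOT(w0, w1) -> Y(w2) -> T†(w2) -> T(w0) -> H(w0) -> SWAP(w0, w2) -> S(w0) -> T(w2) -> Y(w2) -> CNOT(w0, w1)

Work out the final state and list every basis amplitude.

After the circuit, the state carries amplitude sqrt(2)*I/2 on |110>, -sqrt(2)*exp(I*pi/4)/2 on |111>, and 0 on every other basis state.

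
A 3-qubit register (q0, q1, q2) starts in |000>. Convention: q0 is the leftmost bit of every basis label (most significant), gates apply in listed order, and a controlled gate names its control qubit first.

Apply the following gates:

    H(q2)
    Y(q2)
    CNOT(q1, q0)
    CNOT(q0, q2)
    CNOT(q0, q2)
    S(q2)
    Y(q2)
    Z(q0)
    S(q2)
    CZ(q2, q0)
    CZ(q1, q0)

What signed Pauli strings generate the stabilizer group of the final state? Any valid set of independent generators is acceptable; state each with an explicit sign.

The final state is stabilized by the group generated by +IIX, +ZII, +IZI; other independent generating sets are equally valid.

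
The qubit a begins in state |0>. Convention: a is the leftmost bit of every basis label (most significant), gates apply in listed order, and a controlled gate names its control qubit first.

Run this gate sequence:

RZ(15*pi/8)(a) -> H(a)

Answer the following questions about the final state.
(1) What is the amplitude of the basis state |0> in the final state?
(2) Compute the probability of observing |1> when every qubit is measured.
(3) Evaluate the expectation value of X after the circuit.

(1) The final state's coefficient on |0> equals -sqrt(2)*exp(I*pi/16)/2.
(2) The probability of measuring |1> is 1/2.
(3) The observable X averages to 1.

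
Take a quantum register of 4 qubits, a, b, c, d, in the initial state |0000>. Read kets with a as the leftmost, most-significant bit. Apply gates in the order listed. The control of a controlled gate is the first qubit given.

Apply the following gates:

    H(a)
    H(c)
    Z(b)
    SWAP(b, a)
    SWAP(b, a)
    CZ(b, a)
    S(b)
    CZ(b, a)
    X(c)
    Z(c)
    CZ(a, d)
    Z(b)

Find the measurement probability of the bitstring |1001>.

The probability of measuring |1001> is 0.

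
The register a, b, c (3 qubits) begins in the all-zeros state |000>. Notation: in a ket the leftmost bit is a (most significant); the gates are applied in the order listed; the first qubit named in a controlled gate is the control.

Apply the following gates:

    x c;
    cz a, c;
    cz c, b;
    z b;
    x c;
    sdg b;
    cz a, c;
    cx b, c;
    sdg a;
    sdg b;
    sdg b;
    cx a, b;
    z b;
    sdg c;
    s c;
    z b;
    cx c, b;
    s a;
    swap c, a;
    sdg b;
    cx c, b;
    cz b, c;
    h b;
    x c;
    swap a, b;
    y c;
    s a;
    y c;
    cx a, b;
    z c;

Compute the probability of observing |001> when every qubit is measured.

Outcome |001> occurs with probability 1/2. Key observation: gates 13-16 undo each other exactly, leaving only the rest of the circuit to track.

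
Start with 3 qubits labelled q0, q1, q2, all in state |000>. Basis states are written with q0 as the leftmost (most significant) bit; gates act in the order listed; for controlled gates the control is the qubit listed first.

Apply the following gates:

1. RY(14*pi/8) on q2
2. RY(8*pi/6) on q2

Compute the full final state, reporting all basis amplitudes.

The final amplitudes are -sqrt(6 - 3*sqrt(2))/4 + sqrt(sqrt(2) + 2)/4 on |000>, -sqrt(3*sqrt(2) + 6)/4 - sqrt(2 - sqrt(2))/4 on |001>, and 0 on every other basis state.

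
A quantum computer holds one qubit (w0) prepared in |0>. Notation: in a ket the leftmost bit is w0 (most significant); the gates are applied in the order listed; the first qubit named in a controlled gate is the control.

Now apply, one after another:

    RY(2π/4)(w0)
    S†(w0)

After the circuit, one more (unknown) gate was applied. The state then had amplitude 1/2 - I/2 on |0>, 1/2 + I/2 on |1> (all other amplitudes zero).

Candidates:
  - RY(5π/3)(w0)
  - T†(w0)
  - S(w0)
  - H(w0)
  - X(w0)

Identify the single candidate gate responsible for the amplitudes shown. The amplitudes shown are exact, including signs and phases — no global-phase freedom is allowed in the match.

It was H(w0) that produced the state shown.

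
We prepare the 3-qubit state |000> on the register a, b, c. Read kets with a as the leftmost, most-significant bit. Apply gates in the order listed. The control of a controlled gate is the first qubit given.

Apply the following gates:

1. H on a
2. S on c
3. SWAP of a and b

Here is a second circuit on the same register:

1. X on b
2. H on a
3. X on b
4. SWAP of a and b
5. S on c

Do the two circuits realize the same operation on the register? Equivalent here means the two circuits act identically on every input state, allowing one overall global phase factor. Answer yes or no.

Yes: on every input state the two circuits agree up to one overall phase factor.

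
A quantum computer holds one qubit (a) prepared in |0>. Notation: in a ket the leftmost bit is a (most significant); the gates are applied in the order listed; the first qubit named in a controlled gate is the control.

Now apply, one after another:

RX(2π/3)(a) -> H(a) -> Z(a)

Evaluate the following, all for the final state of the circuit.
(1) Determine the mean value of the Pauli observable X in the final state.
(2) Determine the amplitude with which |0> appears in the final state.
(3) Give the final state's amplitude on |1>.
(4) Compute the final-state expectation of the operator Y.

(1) In the final state, X has expectation 1/2.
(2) |0> carries amplitude sqrt(2)/4 - sqrt(6)*I/4 in the final state.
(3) The final state's coefficient on |1> equals -sqrt(2)/4 - sqrt(6)*I/4.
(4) The expectation value of Y is -sqrt(3)/2.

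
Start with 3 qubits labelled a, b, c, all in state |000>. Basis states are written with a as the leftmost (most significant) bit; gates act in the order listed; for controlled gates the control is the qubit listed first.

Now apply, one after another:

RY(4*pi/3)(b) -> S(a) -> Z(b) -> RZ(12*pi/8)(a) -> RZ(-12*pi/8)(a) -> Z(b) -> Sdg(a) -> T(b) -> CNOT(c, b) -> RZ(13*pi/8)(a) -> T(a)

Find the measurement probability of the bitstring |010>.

Outcome |010> occurs with probability 3/4.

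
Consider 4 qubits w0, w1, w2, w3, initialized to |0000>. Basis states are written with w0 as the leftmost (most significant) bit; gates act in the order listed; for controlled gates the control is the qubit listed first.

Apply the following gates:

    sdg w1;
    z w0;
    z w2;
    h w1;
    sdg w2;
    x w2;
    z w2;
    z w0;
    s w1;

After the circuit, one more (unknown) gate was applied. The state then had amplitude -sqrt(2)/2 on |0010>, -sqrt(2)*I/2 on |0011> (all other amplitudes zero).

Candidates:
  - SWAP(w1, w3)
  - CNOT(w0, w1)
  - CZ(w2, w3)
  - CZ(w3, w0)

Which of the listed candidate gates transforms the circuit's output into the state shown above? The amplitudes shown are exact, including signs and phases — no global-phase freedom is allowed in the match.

The applied gate was SWAP(w1, w3).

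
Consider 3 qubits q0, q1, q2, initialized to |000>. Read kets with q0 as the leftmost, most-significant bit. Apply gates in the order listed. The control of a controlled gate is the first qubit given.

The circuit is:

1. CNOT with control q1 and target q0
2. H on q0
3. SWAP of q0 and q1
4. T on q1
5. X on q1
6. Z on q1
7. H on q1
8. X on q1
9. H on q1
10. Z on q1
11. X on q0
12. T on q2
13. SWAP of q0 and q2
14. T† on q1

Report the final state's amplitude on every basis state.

After the circuit, the state carries amplitude sqrt(2)*exp(I*pi/4)/2 on |001>, sqrt(2)*exp(3*I*pi/4)/2 on |011>, and 0 on every other basis state.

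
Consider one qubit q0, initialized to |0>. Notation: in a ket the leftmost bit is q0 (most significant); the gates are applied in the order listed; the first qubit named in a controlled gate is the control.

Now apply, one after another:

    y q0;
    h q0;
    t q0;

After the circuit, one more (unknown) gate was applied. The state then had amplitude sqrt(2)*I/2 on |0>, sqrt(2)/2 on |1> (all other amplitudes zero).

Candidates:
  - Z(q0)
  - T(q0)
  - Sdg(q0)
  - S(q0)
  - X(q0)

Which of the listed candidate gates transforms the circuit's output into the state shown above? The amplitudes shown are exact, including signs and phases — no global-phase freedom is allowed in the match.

The applied gate was T(q0).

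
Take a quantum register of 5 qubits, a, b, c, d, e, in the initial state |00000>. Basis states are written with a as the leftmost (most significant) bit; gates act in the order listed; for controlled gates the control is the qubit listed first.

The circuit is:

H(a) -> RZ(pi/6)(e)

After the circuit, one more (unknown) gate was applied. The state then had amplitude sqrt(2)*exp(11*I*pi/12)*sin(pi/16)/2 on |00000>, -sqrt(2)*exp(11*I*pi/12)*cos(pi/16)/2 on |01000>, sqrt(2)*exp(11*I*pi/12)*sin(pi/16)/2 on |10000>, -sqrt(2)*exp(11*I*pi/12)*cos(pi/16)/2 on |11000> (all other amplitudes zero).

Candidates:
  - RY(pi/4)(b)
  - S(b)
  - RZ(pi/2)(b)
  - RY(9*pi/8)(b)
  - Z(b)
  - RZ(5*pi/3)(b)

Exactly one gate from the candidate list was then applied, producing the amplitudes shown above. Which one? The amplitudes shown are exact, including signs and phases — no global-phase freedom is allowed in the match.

It was RY(9*pi/8)(b) that produced the state shown.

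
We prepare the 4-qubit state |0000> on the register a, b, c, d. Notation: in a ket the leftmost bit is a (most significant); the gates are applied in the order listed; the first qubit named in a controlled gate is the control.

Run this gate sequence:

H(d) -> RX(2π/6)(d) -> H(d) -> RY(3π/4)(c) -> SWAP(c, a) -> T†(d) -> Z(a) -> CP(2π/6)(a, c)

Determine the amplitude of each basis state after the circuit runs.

The resulting statevector has amplitude sqrt(2 - sqrt(2))*(sqrt(3) - I)/4 on |0000>, sqrt(sqrt(2) + 2)*(-sqrt(3) + I)/4 on |1000>, and 0 on every other basis state.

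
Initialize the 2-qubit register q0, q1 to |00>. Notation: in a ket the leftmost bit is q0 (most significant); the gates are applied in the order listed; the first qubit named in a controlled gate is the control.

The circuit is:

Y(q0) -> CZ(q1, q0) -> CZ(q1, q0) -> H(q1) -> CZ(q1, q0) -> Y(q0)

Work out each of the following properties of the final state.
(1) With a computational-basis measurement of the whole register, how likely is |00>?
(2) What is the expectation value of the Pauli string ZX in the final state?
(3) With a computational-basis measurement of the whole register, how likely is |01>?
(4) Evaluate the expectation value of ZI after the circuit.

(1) A full measurement returns |00> with probability 1/2.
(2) In the final state, ZX has expectation -1.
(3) The probability of measuring |01> is 1/2.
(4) In the final state, ZI has expectation 1.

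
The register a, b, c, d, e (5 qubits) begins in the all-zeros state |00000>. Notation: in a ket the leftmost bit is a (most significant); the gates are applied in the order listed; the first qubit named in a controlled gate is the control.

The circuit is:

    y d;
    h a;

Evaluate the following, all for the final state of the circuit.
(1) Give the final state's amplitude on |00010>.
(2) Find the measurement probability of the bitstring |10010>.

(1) The final state's coefficient on |00010> equals sqrt(2)*I/2.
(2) The probability of measuring |10010> is 1/2.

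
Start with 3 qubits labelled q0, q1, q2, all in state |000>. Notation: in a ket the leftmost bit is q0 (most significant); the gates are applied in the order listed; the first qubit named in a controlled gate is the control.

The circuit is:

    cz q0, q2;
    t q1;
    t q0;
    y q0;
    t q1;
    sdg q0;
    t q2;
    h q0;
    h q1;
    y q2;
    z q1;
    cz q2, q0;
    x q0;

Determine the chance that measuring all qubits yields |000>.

A full measurement returns |000> with probability 0.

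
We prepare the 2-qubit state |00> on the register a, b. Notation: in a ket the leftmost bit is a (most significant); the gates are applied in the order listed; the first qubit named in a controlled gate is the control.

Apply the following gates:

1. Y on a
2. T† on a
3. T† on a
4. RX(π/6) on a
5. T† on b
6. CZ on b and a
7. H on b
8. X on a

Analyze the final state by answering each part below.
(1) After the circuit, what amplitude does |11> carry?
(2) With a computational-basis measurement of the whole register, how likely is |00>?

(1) The final state's coefficient on |11> equals I*(1 - sqrt(3))/4.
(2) The probability of measuring |00> is sqrt(3)/8 + 1/4.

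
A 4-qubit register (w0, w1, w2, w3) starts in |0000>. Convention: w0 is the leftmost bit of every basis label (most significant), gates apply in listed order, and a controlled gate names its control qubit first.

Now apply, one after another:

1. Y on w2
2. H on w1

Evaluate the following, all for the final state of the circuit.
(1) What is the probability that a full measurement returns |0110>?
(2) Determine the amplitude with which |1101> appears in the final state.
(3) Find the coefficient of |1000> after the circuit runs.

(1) A full measurement returns |0110> with probability 1/2.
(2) The final state's coefficient on |1101> equals 0.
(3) |1000> carries amplitude 0 in the final state.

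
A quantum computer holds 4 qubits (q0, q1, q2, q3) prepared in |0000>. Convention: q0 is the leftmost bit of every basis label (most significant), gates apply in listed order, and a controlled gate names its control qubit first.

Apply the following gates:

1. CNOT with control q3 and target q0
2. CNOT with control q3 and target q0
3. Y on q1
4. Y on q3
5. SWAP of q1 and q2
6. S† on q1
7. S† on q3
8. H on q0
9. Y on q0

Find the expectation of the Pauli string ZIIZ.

The observable ZIIZ averages to 0.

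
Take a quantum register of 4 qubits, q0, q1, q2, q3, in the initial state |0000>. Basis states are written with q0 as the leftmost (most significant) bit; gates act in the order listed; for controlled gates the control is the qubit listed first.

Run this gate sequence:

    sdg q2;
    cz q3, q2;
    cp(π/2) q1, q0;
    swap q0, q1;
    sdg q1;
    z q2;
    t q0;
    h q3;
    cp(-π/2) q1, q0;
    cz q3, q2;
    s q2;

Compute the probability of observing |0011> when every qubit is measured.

A full measurement returns |0011> with probability 0.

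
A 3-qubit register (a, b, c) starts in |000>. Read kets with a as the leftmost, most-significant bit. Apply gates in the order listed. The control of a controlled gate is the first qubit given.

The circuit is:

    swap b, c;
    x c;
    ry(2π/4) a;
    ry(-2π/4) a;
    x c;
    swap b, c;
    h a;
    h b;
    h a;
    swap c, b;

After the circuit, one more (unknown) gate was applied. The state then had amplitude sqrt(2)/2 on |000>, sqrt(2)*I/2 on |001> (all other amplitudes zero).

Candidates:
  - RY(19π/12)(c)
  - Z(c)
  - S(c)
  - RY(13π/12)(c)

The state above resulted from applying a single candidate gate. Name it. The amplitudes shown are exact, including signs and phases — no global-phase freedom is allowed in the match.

It was S(c) that produced the state shown. Key observation: gates 1-6 undo each other exactly, leaving only the rest of the circuit to track.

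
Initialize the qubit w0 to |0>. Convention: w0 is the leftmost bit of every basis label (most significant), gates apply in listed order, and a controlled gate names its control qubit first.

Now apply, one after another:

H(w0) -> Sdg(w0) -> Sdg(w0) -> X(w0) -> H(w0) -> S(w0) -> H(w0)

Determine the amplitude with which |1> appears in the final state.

The amplitude on |1> is sqrt(2)*I/2.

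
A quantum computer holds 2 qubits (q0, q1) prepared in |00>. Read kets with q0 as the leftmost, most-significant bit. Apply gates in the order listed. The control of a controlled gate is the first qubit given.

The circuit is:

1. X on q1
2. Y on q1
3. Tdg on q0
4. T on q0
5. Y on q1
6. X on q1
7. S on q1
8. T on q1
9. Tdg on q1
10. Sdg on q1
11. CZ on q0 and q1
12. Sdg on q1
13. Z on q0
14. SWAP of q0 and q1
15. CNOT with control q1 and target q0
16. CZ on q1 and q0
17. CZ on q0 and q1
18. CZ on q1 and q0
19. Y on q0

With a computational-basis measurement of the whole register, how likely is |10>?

Outcome |10> occurs with probability 1. Key observation: steps 2-5 multiply out to the identity, so the circuit reduces to the remaining gates.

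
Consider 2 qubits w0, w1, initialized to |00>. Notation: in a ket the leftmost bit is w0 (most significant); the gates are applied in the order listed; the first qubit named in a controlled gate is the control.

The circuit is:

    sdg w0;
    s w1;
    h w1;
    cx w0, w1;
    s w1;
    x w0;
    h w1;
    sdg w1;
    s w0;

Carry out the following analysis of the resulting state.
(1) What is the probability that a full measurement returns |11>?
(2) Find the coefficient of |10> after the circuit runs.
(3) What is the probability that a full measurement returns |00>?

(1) A full measurement returns |11> with probability 1/2.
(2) |10> carries amplitude -1/2 + I/2 in the final state.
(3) Outcome |00> occurs with probability 0.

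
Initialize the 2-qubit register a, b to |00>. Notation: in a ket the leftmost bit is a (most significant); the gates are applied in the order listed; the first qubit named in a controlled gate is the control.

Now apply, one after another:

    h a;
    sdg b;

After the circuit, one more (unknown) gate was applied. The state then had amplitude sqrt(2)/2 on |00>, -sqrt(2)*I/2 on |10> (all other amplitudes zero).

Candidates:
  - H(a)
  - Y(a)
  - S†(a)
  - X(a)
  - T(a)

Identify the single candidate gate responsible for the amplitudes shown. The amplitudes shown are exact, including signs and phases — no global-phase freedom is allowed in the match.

The applied gate was S†(a).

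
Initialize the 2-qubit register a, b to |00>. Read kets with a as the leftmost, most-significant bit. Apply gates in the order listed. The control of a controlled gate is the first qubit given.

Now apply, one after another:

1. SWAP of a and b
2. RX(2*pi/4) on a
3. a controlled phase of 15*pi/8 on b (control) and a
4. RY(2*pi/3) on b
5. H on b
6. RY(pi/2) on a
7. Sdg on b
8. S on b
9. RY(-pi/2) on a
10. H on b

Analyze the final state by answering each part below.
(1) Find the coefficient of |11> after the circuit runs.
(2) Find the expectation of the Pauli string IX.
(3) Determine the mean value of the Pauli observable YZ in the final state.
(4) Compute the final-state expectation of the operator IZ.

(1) |11> carries amplitude -sqrt(6)*I/4 in the final state.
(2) The expectation value of IX is sqrt(3)/2.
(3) The expectation value of YZ is 1/2.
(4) The expectation value of IZ is -1/2.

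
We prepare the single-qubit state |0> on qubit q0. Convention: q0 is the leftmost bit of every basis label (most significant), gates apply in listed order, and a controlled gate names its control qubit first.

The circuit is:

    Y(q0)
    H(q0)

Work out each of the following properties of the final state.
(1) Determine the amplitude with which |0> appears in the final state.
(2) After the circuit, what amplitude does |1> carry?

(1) |0> carries amplitude sqrt(2)*I/2 in the final state.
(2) The final state's coefficient on |1> equals -sqrt(2)*I/2.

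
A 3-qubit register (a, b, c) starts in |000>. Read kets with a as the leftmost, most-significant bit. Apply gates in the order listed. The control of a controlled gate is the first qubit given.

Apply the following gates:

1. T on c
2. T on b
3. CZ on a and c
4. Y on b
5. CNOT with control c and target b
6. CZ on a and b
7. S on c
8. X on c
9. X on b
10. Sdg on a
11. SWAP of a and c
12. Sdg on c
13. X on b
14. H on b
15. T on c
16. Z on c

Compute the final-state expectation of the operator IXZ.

The observable IXZ averages to -1.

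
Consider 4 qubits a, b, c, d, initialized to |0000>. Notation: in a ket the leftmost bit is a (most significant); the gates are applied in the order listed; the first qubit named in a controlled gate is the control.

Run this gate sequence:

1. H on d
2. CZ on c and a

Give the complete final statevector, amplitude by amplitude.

The final amplitudes are sqrt(2)/2 on |0000>, sqrt(2)/2 on |0001>, and 0 on every other basis state.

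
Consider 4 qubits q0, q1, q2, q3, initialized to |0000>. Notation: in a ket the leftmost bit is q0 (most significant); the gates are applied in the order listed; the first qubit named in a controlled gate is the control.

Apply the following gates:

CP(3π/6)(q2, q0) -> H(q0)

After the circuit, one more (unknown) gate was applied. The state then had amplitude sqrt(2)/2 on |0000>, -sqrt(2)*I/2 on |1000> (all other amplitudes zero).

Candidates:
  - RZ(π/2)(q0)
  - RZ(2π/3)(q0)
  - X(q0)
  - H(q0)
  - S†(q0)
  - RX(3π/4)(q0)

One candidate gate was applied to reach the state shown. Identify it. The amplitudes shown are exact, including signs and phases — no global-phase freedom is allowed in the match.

It was S†(q0) that produced the state shown.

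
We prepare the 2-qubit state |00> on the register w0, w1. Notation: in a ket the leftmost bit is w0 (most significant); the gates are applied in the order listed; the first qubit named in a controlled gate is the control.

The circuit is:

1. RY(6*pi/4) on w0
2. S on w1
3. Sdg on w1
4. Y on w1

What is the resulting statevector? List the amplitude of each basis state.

After the circuit, the state carries amplitude 0 on |00>, -sqrt(2)*I/2 on |01>, 0 on |10>, sqrt(2)*I/2 on |11>. Key observation: steps 2-3 multiply out to the identity, so the circuit reduces to the remaining gates.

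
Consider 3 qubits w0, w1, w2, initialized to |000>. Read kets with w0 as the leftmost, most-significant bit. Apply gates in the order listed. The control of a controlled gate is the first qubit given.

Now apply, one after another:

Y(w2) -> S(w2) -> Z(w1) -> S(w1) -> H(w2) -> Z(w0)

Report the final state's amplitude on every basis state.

The resulting statevector has amplitude -sqrt(2)/2 on |000>, sqrt(2)/2 on |001>, and 0 on every other basis state.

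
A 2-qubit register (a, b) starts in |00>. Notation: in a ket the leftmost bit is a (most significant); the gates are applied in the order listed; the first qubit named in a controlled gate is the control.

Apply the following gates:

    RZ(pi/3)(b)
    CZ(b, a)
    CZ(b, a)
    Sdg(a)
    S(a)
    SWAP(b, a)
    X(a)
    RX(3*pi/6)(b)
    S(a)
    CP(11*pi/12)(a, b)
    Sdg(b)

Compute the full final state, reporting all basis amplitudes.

After the circuit, the state carries amplitude 0 on |00>, 0 on |01>, sqrt(2)*exp(I*pi/3)/2 on |10>, sqrt(2)*exp(I*pi/4)/2 on |11>. Key observation: steps 2-3 multiply out to the identity, so the circuit reduces to the remaining gates.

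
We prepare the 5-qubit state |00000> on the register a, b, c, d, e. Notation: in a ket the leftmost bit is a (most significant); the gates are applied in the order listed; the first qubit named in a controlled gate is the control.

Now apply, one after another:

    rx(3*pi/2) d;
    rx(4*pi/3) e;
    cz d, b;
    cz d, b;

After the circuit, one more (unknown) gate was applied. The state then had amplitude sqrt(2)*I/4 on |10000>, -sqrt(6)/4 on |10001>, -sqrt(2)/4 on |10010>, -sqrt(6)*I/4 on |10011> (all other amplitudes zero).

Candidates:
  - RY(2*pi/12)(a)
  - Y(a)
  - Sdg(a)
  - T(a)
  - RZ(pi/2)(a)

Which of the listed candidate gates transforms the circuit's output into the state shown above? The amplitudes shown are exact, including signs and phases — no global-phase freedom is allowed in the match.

The applied gate was Y(a). Key observation: the block from step 3 through step 4 cancels to the identity and can be dropped.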